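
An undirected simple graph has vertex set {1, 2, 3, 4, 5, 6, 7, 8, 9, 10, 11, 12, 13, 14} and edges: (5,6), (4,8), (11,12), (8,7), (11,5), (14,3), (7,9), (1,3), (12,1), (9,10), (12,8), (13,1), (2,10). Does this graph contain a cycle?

|V| = 14, |E| = 13, number of components = 1.
Since 13 = 14 - 1, the graph is a forest and contains no cycle.

No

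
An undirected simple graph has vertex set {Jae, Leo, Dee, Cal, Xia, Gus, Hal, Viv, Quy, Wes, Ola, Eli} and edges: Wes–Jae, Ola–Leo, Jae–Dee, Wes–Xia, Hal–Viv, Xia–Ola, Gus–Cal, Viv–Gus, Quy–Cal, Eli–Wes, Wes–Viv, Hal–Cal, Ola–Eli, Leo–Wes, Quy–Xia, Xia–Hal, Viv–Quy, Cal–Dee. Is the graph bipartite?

Color {Dee, Gus, Hal, Quy, Wes, Ola} black and {Jae, Leo, Cal, Xia, Viv, Eli} white. No edge joins two same-colored vertices, so the graph is bipartite.

Yes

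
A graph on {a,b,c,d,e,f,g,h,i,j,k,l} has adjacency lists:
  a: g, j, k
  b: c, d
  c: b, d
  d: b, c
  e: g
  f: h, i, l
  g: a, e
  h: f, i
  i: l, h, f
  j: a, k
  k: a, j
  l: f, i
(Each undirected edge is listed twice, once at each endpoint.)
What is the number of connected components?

Component: {b, c, d}
Component: {f, h, i, l}
Component: {a, e, g, j, k}

3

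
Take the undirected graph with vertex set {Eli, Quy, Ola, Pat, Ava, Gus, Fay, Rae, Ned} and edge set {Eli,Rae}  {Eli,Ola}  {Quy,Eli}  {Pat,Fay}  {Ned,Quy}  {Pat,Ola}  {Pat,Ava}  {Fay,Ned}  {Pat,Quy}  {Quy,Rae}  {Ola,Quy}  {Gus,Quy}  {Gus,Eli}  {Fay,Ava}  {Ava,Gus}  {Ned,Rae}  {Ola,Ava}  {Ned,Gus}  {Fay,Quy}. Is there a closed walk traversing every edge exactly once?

Degrees: Eli:4, Quy:7, Ola:4, Pat:4, Ava:4, Gus:4, Fay:4, Rae:3, Ned:4
Vertices with odd degree: Quy, Rae. An Eulerian circuit requires all degrees even.

No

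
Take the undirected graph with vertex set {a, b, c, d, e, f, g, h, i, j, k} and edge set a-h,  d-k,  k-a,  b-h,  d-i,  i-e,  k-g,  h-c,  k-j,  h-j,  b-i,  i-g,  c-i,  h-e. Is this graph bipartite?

Yes

A valid 2-coloring puts {f, h, i, k} on one side and {a, b, c, d, e, g, j} on the other; every edge crosses between the two sides.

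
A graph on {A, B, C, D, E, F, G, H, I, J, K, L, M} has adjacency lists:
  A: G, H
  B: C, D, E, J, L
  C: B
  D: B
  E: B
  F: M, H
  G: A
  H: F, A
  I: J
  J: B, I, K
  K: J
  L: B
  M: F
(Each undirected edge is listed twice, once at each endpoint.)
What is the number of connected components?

Component: {A, F, G, H, M}
Component: {B, C, D, E, I, J, K, L}

2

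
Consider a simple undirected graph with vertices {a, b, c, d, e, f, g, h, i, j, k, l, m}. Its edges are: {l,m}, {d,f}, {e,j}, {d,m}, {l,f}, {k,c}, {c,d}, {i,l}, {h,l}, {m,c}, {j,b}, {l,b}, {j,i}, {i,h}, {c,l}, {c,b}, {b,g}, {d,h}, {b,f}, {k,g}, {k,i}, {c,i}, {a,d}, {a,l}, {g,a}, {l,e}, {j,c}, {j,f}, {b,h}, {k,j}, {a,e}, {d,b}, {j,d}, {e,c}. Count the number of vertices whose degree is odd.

Degrees: a:4, b:7, c:8, d:7, e:4, f:4, g:3, h:4, i:5, j:7, k:4, l:8, m:3
Odd-degree vertices: b, d, g, i, j, m.

6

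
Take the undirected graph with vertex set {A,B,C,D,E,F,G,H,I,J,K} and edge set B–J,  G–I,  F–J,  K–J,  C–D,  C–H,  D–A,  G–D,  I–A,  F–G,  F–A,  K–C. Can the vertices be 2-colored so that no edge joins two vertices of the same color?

Partition the vertices as {B, D, E, F, H, I, K} vs {A, C, G, J}. Each listed edge has one endpoint in each part, so the graph is bipartite.

Yes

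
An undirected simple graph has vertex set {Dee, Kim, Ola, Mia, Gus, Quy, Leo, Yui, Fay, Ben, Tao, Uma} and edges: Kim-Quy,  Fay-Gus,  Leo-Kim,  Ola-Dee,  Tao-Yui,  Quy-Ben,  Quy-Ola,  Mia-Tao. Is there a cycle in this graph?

|V| = 12, |E| = 8, number of components = 4.
A forest on 12 vertices with 4 components has exactly 8 edges, which matches — so no cycle.

No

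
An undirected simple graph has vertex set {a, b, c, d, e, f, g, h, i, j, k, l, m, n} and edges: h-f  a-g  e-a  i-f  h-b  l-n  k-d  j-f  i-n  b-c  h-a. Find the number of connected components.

3

Component: {m}
Component: {d, k}
Component: {a, b, c, e, f, g, h, i, j, l, n}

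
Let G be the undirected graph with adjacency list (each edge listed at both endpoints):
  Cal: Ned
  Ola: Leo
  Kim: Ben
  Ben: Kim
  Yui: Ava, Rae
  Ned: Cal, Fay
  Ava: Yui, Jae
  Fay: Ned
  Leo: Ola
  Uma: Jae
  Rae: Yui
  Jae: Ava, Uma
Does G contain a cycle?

|V| = 12, |E| = 8, number of components = 4.
A forest on 12 vertices with 4 components has exactly 8 edges, which matches — so no cycle.

No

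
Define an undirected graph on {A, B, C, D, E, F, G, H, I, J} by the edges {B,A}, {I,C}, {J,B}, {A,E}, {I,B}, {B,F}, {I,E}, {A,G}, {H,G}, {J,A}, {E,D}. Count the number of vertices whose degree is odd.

6

Degrees: A:4, B:4, C:1, D:1, E:3, F:1, G:2, H:1, I:3, J:2
Odd-degree vertices: C, D, E, F, H, I.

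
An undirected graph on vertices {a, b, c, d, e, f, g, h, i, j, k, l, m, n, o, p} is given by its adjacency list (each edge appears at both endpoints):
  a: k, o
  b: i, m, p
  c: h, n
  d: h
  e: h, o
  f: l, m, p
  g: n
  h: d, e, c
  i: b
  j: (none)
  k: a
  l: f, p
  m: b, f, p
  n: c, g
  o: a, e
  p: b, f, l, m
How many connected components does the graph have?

Component: {j}
Component: {b, f, i, l, m, p}
Component: {a, c, d, e, g, h, k, n, o}

3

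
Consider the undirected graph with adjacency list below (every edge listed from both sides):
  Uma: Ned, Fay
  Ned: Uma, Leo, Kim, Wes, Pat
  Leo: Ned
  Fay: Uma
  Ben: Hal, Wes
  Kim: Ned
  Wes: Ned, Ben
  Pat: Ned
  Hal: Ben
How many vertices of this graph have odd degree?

6

Degrees: Uma:2, Ned:5, Leo:1, Fay:1, Ben:2, Kim:1, Wes:2, Pat:1, Hal:1
Odd-degree vertices: Ned, Leo, Fay, Kim, Pat, Hal.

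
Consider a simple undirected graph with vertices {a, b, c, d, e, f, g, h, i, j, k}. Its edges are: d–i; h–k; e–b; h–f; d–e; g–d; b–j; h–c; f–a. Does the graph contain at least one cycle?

|V| = 11, |E| = 9, number of components = 2.
A forest on 11 vertices with 2 components has exactly 9 edges, which matches — so no cycle.

No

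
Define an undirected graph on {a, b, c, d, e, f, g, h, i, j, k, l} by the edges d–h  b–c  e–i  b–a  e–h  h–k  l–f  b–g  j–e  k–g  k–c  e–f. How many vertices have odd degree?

Degrees: a:1, b:3, c:2, d:1, e:4, f:2, g:2, h:3, i:1, j:1, k:3, l:1
Odd-degree vertices: a, b, d, h, i, j, k, l.

8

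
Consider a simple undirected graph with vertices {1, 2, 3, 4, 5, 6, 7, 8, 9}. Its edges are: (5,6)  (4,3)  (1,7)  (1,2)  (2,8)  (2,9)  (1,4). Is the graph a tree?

|V| = 9, |E| = 7.
It is not connected, so it is not a tree.

No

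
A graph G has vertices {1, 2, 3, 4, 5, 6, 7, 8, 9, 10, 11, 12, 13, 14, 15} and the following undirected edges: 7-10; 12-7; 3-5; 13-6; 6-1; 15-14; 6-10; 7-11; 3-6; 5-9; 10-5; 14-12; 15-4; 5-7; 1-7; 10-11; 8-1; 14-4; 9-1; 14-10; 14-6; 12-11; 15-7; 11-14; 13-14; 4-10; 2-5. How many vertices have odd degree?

8

Degrees: 1:4, 2:1, 3:2, 4:3, 5:5, 6:5, 7:6, 8:1, 9:2, 10:6, 11:4, 12:3, 13:2, 14:7, 15:3
Odd-degree vertices: 2, 4, 5, 6, 8, 12, 14, 15.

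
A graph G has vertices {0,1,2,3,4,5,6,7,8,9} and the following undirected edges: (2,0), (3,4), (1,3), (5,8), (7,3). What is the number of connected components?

Component: {6}
Component: {9}
Component: {0, 2}
Component: {5, 8}
Component: {1, 3, 4, 7}

5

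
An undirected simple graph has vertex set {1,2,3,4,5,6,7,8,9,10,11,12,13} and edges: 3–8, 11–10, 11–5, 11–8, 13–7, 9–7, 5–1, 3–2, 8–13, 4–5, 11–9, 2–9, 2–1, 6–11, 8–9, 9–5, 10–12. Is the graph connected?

Starting from 1 and exploring outward reaches every vertex (1, 2, 5, 9, 3, 11, 4, 8, 7, 6, 10, 13, 12); the graph is connected.

Yes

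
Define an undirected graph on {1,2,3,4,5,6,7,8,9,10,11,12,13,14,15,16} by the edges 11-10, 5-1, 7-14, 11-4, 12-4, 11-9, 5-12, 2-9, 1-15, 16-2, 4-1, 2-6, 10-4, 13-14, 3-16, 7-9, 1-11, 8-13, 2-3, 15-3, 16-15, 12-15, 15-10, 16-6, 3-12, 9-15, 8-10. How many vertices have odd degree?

Degrees: 1:4, 2:4, 3:4, 4:4, 5:2, 6:2, 7:2, 8:2, 9:4, 10:4, 11:4, 12:4, 13:2, 14:2, 15:6, 16:4
Odd-degree vertices: none.

0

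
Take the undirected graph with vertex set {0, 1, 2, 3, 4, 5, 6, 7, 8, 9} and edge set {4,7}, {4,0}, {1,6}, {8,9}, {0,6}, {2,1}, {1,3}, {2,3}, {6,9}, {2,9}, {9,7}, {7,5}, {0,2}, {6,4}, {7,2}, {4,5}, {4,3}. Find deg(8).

1

Neighbors of 8: 9.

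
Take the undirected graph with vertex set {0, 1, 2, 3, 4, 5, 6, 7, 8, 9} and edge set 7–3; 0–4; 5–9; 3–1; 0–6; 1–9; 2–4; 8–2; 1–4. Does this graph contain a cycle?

No

The graph has 10 vertices, 9 edges, and 1 connected component.
A forest on 10 vertices with 1 component has exactly 9 edges, which matches — so no cycle.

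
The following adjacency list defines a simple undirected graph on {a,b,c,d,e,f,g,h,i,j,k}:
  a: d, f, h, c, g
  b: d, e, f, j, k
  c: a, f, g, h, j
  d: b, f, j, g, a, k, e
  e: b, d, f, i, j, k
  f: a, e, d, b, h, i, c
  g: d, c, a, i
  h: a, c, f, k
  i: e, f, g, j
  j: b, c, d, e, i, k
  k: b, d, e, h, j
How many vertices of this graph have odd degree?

6

Degrees: a:5, b:5, c:5, d:7, e:6, f:7, g:4, h:4, i:4, j:6, k:5
Odd-degree vertices: a, b, c, d, f, k.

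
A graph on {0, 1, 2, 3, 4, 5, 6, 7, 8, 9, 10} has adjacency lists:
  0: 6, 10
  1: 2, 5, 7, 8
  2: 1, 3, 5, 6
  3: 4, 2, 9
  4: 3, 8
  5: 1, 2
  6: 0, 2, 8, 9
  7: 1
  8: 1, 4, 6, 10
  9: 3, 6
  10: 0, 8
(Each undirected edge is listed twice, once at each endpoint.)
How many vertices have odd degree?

2

Degrees: 0:2, 1:4, 2:4, 3:3, 4:2, 5:2, 6:4, 7:1, 8:4, 9:2, 10:2
Odd-degree vertices: 3, 7.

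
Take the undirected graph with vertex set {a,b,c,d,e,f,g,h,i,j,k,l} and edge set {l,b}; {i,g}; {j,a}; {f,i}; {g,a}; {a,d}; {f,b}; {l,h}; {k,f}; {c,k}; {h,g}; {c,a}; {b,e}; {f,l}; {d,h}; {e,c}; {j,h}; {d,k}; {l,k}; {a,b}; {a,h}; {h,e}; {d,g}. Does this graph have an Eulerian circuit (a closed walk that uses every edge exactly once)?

No

Degrees: a:6, b:4, c:3, d:4, e:3, f:4, g:4, h:6, i:2, j:2, k:4, l:4
c, e have odd degree; an Eulerian circuit needs every degree to be even, so none exists.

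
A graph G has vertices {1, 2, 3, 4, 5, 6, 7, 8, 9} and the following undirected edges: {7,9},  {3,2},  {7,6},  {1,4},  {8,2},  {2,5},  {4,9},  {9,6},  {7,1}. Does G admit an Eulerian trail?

No

Degrees: 1:2, 2:3, 3:1, 4:2, 5:1, 6:2, 7:3, 8:1, 9:3
Odd-degree vertices: 2, 3, 5, 7, 8, 9 (6 total).
An Eulerian trail requires 0 or 2 odd-degree vertices; here there are 6.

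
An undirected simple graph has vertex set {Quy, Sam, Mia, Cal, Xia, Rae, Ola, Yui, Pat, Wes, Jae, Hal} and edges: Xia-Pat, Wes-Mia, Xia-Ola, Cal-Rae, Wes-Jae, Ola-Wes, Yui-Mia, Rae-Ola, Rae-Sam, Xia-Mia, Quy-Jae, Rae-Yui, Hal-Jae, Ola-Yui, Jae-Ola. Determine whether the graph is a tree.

The graph has 12 vertices and 15 edges.
A tree on 12 vertices has exactly 11 edges; this graph has 15, so it contains a cycle and is not a tree.

No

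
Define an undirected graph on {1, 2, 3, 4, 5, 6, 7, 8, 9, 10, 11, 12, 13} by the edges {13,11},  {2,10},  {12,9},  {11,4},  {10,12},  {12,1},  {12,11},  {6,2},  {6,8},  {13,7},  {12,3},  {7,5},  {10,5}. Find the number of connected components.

Component: {1, 2, 3, 4, 5, 6, 7, 8, 9, 10, 11, 12, 13}

1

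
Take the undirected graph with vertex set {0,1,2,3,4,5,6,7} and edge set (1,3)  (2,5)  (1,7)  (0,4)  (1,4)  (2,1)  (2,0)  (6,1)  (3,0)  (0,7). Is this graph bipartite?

Partition the vertices as {2, 3, 4, 6, 7} vs {0, 1, 5}. Each listed edge has one endpoint in each part, so the graph is bipartite.

Yes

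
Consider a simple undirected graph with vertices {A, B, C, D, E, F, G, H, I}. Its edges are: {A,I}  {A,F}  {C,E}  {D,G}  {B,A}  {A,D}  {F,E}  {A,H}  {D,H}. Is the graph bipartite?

The cycle H-D-A-H has length 3, which is odd, so the graph is not bipartite.

No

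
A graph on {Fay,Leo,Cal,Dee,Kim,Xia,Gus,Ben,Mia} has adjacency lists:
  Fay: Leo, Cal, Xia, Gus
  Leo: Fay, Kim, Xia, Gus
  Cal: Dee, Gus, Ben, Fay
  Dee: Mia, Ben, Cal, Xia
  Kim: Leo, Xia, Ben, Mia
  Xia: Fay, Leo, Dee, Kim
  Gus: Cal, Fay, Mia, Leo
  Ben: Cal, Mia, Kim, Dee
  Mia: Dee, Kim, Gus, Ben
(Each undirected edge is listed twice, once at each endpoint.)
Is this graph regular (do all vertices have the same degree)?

Yes

Degrees: Fay:4, Leo:4, Cal:4, Dee:4, Kim:4, Xia:4, Gus:4, Ben:4, Mia:4
All degrees equal 4; the graph is regular.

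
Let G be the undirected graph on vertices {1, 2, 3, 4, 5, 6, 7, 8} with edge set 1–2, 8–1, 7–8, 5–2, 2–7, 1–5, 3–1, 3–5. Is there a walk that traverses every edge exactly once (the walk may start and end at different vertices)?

Yes

Degrees: 1:4, 2:3, 3:2, 4:0, 5:3, 6:0, 7:2, 8:2
Odd-degree vertices: 2, 5 (2 total).
The non-isolated vertices are connected and exactly 2 have odd degree, so an Eulerian trail exists (from 2 to 5).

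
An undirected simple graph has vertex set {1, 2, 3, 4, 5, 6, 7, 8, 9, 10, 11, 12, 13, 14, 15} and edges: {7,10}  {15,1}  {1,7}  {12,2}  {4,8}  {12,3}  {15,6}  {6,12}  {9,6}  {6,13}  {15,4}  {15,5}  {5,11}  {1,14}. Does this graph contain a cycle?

No

The graph has 15 vertices, 14 edges, and 1 connected component.
Since 14 = 15 - 1, the graph is a forest and contains no cycle.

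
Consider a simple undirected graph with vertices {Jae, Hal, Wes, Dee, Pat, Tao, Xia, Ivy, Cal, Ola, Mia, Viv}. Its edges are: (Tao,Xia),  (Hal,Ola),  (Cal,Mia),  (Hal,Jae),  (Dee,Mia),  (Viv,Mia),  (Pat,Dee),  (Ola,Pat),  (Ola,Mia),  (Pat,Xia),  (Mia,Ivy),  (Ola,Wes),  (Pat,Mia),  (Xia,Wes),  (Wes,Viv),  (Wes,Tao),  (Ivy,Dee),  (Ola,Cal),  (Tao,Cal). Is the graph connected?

A breadth-first search from Jae visits Jae, Hal, Ola, Cal, Wes, Mia, Pat, Tao, Xia, Viv, Ivy, Dee — all 12 vertices — so the graph is connected.

Yes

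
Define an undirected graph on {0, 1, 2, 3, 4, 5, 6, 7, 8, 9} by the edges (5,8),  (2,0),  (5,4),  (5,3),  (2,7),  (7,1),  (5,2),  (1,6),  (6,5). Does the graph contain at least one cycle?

The graph has 10 vertices, 9 edges, and 2 connected components.
Since 9 > 10 - 2, a cycle must exist; for instance 2-5-6-1-7-2.

Yes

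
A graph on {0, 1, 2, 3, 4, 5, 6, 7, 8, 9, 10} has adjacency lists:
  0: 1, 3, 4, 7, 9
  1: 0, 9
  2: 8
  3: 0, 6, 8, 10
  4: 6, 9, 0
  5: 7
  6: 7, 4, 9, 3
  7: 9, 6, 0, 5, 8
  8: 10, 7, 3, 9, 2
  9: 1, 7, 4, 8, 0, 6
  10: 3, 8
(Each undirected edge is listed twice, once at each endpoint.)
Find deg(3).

Neighbors of 3: 0, 6, 8, 10.

4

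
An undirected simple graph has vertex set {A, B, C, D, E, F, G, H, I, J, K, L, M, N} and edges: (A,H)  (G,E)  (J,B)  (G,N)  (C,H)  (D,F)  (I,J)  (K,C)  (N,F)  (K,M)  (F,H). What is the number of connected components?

3

Component: {L}
Component: {B, I, J}
Component: {A, C, D, E, F, G, H, K, M, N}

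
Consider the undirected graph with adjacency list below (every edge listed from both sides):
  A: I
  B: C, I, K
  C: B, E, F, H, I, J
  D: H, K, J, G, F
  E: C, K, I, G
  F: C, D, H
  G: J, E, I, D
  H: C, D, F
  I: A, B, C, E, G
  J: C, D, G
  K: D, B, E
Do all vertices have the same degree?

No

Degrees: A:1, B:3, C:6, D:5, E:4, F:3, G:4, H:3, I:5, J:3, K:3
Vertex A has degree 1 while C has degree 6, so the graph is not regular.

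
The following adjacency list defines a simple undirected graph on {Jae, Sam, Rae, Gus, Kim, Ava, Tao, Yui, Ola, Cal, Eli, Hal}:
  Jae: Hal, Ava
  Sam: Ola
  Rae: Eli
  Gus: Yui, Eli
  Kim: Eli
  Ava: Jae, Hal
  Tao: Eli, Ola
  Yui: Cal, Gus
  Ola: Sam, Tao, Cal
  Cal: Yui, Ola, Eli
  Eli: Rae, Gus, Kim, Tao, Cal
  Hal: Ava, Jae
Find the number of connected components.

2

Component: {Jae, Ava, Hal}
Component: {Sam, Rae, Gus, Kim, Tao, Yui, Ola, Cal, Eli}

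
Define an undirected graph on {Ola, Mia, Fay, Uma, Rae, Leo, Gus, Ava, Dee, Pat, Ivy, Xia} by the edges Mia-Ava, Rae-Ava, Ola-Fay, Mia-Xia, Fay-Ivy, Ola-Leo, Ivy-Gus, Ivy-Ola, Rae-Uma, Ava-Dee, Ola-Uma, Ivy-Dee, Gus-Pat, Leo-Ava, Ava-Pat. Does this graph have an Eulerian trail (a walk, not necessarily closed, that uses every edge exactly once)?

Yes

Degrees: Ola:4, Mia:2, Fay:2, Uma:2, Rae:2, Leo:2, Gus:2, Ava:5, Dee:2, Pat:2, Ivy:4, Xia:1
Odd-degree vertices: Ava, Xia (2 total).
The non-isolated vertices are connected and exactly 2 have odd degree, so an Eulerian trail exists (from Ava to Xia).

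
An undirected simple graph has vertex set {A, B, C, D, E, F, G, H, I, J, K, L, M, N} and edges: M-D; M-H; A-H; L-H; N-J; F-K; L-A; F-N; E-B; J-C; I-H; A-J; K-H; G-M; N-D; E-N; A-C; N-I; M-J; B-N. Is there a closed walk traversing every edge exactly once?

No

Degrees: A:4, B:2, C:2, D:2, E:2, F:2, G:1, H:5, I:2, J:4, K:2, L:2, M:4, N:6
Vertices with odd degree: G, H. An Eulerian circuit requires all degrees even.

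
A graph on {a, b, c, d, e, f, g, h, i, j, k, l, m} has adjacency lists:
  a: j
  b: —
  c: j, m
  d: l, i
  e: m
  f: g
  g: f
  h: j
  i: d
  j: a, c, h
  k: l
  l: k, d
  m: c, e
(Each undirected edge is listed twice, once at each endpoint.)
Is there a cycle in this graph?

|V| = 13, |E| = 9, number of components = 4.
Since 9 = 13 - 4, the graph is a forest and contains no cycle.

No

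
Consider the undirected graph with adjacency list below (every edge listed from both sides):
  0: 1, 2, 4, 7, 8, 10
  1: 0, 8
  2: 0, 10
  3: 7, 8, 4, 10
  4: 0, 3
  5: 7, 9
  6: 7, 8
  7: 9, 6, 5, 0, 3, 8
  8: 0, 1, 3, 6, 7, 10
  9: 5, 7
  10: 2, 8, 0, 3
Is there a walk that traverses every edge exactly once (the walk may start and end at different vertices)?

Yes

Degrees: 0:6, 1:2, 2:2, 3:4, 4:2, 5:2, 6:2, 7:6, 8:6, 9:2, 10:4
Odd-degree vertices: none (0 total).
The non-isolated vertices are connected and exactly 0 have odd degree, so an Eulerian trail exists.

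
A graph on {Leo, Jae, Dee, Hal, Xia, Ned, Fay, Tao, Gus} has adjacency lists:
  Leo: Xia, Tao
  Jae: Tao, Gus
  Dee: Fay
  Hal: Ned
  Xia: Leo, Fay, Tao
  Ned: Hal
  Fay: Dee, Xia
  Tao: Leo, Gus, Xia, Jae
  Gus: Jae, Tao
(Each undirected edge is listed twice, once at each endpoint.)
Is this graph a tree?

|V| = 9, |E| = 9.
It splits into 2 components, so it cannot be a tree.

No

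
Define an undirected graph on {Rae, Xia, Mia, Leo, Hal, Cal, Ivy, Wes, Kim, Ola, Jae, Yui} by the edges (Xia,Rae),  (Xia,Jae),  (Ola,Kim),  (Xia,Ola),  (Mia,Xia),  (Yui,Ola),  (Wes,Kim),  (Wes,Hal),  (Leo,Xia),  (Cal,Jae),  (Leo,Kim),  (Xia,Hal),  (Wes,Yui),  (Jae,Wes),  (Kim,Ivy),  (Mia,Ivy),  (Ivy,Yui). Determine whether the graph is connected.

Yes

A breadth-first search from Rae visits Rae, Xia, Mia, Leo, Hal, Ola, Jae, Ivy, Kim, Wes, Yui, Cal — all 12 vertices — so the graph is connected.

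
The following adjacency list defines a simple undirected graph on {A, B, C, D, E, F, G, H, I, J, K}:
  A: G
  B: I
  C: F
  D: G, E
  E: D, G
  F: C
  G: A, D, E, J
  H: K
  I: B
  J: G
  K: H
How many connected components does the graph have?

Component: {B, I}
Component: {C, F}
Component: {H, K}
Component: {A, D, E, G, J}

4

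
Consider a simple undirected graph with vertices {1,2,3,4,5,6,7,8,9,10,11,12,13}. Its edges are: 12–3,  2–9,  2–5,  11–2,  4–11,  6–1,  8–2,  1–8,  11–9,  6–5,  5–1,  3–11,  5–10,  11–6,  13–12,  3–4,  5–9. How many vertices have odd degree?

8

Degrees: 1:3, 2:4, 3:3, 4:2, 5:5, 6:3, 7:0, 8:2, 9:3, 10:1, 11:5, 12:2, 13:1
Odd-degree vertices: 1, 3, 5, 6, 9, 10, 11, 13.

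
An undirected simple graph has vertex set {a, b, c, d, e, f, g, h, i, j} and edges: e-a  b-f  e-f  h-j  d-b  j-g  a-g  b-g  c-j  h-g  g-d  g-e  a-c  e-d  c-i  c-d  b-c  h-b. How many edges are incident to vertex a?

3

Neighbors of a: c, e, g.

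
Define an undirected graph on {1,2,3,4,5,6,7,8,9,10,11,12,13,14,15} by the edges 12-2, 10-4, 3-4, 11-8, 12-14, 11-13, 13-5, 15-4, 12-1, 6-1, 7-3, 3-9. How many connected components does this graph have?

Component: {5, 8, 11, 13}
Component: {1, 2, 6, 12, 14}
Component: {3, 4, 7, 9, 10, 15}

3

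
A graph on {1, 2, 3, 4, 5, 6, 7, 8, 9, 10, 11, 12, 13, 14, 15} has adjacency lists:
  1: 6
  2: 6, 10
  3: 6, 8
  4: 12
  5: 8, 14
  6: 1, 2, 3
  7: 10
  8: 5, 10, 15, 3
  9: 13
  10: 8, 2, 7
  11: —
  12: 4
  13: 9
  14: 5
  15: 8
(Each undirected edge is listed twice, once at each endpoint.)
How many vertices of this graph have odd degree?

Degrees: 1:1, 2:2, 3:2, 4:1, 5:2, 6:3, 7:1, 8:4, 9:1, 10:3, 11:0, 12:1, 13:1, 14:1, 15:1
Odd-degree vertices: 1, 4, 6, 7, 9, 10, 12, 13, 14, 15.

10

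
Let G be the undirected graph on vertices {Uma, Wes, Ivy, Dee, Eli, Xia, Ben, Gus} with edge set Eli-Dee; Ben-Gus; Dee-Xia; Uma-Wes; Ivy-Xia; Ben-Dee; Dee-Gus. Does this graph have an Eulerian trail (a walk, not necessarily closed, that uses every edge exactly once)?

Degrees: Uma:1, Wes:1, Ivy:1, Dee:4, Eli:1, Xia:2, Ben:2, Gus:2
Odd-degree vertices: Uma, Wes, Ivy, Eli (4 total).
An Eulerian trail requires 0 or 2 odd-degree vertices; here there are 4.

No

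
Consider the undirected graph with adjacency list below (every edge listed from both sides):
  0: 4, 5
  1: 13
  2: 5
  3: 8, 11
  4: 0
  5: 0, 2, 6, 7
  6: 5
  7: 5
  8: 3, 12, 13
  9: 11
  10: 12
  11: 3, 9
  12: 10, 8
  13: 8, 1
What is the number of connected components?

2

Component: {0, 2, 4, 5, 6, 7}
Component: {1, 3, 8, 9, 10, 11, 12, 13}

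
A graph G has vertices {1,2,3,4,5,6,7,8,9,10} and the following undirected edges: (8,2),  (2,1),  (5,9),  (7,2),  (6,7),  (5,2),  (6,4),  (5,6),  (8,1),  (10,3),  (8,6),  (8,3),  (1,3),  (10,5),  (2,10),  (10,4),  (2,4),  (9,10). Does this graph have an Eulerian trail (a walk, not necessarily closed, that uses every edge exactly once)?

Degrees: 1:3, 2:6, 3:3, 4:3, 5:4, 6:4, 7:2, 8:4, 9:2, 10:5
Odd-degree vertices: 1, 3, 4, 10 (4 total).
An Eulerian trail requires 0 or 2 odd-degree vertices; here there are 4.

No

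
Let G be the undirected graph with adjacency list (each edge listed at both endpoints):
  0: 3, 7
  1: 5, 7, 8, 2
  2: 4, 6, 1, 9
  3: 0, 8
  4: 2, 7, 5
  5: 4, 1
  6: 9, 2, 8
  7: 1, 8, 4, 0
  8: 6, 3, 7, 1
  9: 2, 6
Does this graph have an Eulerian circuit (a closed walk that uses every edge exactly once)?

Degrees: 0:2, 1:4, 2:4, 3:2, 4:3, 5:2, 6:3, 7:4, 8:4, 9:2
4, 6 have odd degree; an Eulerian circuit needs every degree to be even, so none exists.

No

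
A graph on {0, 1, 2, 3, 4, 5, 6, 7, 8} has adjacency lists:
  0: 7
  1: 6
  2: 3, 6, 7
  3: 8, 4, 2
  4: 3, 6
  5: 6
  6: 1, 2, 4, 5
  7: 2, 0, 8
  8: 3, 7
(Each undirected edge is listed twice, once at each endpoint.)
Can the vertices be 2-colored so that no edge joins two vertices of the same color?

Partition the vertices as {3, 6, 7} vs {0, 1, 2, 4, 5, 8}. Each listed edge has one endpoint in each part, so the graph is bipartite.

Yes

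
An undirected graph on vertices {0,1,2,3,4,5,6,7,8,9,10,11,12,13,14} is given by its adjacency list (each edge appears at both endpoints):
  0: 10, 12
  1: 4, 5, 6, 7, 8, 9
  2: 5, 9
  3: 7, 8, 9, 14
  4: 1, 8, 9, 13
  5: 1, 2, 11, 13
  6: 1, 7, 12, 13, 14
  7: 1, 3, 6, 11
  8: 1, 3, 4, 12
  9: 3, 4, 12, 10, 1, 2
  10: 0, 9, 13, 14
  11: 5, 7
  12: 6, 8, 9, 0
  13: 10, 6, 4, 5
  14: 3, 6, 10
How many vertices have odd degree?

2

Degrees: 0:2, 1:6, 2:2, 3:4, 4:4, 5:4, 6:5, 7:4, 8:4, 9:6, 10:4, 11:2, 12:4, 13:4, 14:3
Odd-degree vertices: 6, 14.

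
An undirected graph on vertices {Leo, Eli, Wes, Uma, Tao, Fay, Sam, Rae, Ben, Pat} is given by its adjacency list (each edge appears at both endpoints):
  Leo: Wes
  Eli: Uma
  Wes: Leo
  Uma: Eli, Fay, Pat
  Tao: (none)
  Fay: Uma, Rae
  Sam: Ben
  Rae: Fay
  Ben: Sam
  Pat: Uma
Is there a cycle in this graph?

|V| = 10, |E| = 6, number of components = 4.
Since 6 = 10 - 4, the graph is a forest and contains no cycle.

No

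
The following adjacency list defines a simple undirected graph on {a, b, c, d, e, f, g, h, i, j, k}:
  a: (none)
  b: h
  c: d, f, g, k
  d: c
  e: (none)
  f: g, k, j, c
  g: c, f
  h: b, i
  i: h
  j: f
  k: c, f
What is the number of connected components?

4

Component: {a}
Component: {e}
Component: {b, h, i}
Component: {c, d, f, g, j, k}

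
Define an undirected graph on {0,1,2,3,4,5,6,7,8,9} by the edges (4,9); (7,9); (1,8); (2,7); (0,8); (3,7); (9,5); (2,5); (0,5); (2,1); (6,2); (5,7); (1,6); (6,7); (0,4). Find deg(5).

4

Neighbors of 5: 0, 2, 7, 9.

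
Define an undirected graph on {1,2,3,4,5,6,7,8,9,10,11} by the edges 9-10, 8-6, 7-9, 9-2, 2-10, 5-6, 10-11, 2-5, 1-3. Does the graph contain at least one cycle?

Yes

|V| = 11, |E| = 9, number of components = 3.
Since 9 > 11 - 3, a cycle must exist; for instance 2-10-9-2.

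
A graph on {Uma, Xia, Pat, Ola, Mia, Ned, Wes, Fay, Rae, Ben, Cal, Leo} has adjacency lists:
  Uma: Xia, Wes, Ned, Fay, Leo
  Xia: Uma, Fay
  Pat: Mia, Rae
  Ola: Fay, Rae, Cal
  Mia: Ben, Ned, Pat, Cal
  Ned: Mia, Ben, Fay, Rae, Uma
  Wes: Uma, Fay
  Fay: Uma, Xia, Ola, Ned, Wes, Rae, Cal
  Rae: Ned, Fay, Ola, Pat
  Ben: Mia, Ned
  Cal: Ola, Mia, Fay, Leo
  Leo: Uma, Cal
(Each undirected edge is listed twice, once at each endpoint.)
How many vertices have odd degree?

4

Degrees: Uma:5, Xia:2, Pat:2, Ola:3, Mia:4, Ned:5, Wes:2, Fay:7, Rae:4, Ben:2, Cal:4, Leo:2
Odd-degree vertices: Uma, Ola, Ned, Fay.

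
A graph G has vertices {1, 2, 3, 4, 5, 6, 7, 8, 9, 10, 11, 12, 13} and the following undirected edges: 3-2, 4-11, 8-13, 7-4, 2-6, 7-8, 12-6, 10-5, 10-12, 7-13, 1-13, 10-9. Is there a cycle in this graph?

Yes

|V| = 13, |E| = 12, number of components = 2.
One cycle is 13-8-7-13.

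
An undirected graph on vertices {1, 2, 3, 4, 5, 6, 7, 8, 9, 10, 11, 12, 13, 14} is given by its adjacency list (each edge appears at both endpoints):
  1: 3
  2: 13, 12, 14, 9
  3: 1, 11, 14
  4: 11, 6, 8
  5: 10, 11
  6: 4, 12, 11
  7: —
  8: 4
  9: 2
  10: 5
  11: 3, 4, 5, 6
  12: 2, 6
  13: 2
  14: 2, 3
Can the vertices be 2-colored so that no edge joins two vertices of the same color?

The cycle 6-4-11-6 has length 3, which is odd, so the graph is not bipartite.

No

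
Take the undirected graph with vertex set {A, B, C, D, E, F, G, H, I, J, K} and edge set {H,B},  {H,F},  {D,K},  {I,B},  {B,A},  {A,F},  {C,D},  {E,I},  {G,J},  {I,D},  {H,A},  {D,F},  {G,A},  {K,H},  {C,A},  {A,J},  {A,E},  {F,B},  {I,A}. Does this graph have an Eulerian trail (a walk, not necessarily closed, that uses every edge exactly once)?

Degrees: A:8, B:4, C:2, D:4, E:2, F:4, G:2, H:4, I:4, J:2, K:2
Odd-degree vertices: none (0 total).
The non-isolated vertices are connected and exactly 0 have odd degree, so an Eulerian trail exists.

Yes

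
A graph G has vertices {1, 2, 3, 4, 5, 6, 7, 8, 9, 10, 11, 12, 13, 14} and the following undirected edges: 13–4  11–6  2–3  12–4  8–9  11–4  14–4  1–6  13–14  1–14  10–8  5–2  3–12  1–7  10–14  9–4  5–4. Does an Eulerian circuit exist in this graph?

No

Degrees: 1:3, 2:2, 3:2, 4:6, 5:2, 6:2, 7:1, 8:2, 9:2, 10:2, 11:2, 12:2, 13:2, 14:4
Vertices with odd degree: 1, 7. An Eulerian circuit requires all degrees even.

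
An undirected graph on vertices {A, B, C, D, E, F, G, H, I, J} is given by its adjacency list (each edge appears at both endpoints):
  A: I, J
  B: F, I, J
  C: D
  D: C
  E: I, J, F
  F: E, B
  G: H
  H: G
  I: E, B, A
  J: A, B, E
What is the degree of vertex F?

2

Neighbors of F: B, E.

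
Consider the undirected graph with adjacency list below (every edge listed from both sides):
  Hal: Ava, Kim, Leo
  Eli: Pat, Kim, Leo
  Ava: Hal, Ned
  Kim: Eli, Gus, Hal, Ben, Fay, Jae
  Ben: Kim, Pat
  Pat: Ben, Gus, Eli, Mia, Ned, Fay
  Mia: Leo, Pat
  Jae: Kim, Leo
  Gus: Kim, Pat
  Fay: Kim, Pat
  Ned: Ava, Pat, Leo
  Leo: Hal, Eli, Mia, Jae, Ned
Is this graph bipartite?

Yes

A valid 2-coloring puts {Ava, Kim, Pat, Leo} on one side and {Hal, Eli, Ben, Mia, Jae, Gus, Fay, Ned} on the other; every edge crosses between the two sides.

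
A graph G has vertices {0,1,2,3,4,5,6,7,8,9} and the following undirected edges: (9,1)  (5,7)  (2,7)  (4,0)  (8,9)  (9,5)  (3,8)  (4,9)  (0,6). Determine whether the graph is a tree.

|V| = 10, |E| = 9.
Connected and |E| = |V| - 1, which characterizes a tree.

Yes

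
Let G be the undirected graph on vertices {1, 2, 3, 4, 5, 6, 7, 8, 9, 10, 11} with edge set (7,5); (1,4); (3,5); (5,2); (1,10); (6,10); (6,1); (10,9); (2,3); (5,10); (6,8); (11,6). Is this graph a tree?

No

|V| = 11, |E| = 12.
A tree on 11 vertices has exactly 10 edges; this graph has 12, so it contains a cycle and is not a tree.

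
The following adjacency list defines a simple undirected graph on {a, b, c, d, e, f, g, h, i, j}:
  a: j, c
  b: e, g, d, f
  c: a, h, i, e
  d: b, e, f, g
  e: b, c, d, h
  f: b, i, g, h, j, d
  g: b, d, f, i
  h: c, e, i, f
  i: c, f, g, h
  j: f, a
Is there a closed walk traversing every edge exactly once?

Degrees: a:2, b:4, c:4, d:4, e:4, f:6, g:4, h:4, i:4, j:2
All degrees are even and the non-isolated vertices are connected — an Eulerian circuit exists.

Yes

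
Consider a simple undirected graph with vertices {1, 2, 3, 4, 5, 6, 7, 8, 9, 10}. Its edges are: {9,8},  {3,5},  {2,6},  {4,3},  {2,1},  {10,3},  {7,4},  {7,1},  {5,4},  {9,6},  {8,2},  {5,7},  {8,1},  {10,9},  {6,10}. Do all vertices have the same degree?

Degrees: 1:3, 2:3, 3:3, 4:3, 5:3, 6:3, 7:3, 8:3, 9:3, 10:3
Every vertex has degree 3, so the graph is 3-regular.

Yes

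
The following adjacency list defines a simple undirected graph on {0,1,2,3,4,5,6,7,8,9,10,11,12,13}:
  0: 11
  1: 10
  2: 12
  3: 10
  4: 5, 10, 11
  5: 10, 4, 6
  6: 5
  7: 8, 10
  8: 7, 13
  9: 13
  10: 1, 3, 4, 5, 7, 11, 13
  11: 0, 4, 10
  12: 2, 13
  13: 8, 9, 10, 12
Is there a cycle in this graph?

Yes

|V| = 14, |E| = 16, number of components = 1.
One cycle is 10-13-8-7-10.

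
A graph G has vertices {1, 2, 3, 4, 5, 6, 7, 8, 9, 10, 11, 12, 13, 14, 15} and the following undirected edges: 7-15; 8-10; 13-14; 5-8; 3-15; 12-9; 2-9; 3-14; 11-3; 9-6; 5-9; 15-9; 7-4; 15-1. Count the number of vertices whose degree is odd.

10

Degrees: 1:1, 2:1, 3:3, 4:1, 5:2, 6:1, 7:2, 8:2, 9:5, 10:1, 11:1, 12:1, 13:1, 14:2, 15:4
Odd-degree vertices: 1, 2, 3, 4, 6, 9, 10, 11, 12, 13.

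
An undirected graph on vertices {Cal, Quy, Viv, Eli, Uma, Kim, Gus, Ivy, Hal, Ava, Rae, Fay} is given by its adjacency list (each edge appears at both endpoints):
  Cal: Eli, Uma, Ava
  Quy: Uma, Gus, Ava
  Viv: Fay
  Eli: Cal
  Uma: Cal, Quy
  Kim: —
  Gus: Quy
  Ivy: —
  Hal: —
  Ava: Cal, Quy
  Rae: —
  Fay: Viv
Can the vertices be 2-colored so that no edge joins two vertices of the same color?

Partition the vertices as {Eli, Uma, Kim, Gus, Ivy, Hal, Ava, Rae, Fay} vs {Cal, Quy, Viv}. Each listed edge has one endpoint in each part, so the graph is bipartite.

Yes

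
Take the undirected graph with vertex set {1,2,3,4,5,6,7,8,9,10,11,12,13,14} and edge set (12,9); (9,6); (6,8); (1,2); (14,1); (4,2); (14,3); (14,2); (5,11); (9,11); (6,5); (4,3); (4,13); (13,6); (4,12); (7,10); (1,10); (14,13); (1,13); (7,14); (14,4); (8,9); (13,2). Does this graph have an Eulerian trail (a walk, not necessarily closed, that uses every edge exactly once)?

Yes

Degrees: 1:4, 2:4, 3:2, 4:5, 5:2, 6:4, 7:2, 8:2, 9:4, 10:2, 11:2, 12:2, 13:5, 14:6
Odd-degree vertices: 4, 13 (2 total).
The non-isolated vertices are connected and exactly 2 have odd degree, so an Eulerian trail exists (from 4 to 13).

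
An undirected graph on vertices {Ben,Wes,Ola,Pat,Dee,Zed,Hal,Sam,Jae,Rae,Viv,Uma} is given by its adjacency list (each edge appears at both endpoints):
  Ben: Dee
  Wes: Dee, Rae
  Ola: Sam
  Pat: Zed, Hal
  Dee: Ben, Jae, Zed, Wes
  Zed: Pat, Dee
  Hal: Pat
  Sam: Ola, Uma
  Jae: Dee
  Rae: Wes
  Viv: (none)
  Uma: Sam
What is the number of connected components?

Component: {Viv}
Component: {Ola, Sam, Uma}
Component: {Ben, Wes, Pat, Dee, Zed, Hal, Jae, Rae}

3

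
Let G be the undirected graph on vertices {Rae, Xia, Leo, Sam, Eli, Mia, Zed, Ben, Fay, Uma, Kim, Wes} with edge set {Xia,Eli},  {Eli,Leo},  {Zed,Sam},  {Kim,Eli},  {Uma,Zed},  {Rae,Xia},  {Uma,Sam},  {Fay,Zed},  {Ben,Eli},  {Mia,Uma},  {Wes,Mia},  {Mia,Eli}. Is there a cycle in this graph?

Yes

The graph has 12 vertices, 12 edges, and 1 connected component.
Since 12 > 12 - 1, a cycle must exist; for instance Uma-Zed-Sam-Uma.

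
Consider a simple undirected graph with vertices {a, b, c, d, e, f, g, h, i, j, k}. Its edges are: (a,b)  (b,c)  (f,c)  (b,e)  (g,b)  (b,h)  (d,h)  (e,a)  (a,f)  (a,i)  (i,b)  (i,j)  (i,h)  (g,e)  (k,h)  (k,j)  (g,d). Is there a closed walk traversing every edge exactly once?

No

Degrees: a:4, b:6, c:2, d:2, e:3, f:2, g:3, h:4, i:4, j:2, k:2
Vertices with odd degree: e, g. An Eulerian circuit requires all degrees even.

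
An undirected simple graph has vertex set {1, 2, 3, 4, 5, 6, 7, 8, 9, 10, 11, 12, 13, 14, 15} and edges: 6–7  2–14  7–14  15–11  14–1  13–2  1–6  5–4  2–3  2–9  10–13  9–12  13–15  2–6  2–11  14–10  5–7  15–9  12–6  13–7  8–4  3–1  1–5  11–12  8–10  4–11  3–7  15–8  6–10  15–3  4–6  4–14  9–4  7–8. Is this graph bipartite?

Yes

A valid 2-coloring puts {3, 5, 6, 8, 9, 11, 13, 14} on one side and {1, 2, 4, 7, 10, 12, 15} on the other; every edge crosses between the two sides.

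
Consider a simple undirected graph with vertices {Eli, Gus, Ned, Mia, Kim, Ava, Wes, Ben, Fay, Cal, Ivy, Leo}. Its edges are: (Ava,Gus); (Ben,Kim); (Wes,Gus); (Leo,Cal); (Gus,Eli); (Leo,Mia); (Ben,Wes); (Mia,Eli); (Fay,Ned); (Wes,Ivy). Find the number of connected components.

2

Component: {Ned, Fay}
Component: {Eli, Gus, Mia, Kim, Ava, Wes, Ben, Cal, Ivy, Leo}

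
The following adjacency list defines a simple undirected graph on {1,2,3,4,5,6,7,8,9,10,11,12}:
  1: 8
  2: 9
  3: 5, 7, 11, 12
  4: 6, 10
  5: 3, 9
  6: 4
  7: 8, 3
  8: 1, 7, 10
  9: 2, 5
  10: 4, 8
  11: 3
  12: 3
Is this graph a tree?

Yes

The graph has 12 vertices and 11 edges.
Connected and |E| = |V| - 1, which characterizes a tree.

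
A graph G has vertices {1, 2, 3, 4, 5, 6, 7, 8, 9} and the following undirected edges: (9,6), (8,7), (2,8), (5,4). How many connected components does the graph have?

5

Component: {1}
Component: {3}
Component: {4, 5}
Component: {6, 9}
Component: {2, 7, 8}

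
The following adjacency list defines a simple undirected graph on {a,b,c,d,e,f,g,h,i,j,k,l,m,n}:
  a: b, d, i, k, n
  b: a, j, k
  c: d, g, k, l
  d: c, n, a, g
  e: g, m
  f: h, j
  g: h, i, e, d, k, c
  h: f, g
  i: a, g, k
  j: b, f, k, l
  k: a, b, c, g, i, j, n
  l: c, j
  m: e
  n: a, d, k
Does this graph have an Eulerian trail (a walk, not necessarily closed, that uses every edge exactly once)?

Degrees: a:5, b:3, c:4, d:4, e:2, f:2, g:6, h:2, i:3, j:4, k:7, l:2, m:1, n:3
Odd-degree vertices: a, b, i, k, m, n (6 total).
An Eulerian trail requires 0 or 2 odd-degree vertices; here there are 6.

No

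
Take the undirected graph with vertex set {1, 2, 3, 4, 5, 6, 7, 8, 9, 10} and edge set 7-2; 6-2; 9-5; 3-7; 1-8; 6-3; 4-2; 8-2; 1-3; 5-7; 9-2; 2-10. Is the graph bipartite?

6-3-1-8-2-6 is an odd cycle (length 5), and a bipartite graph can contain only even cycles.

No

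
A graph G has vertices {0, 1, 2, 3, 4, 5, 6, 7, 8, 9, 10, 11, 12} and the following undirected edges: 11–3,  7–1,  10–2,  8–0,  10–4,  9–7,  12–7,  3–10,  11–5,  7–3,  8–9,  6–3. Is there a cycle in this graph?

No

The graph has 13 vertices, 12 edges, and 1 connected component.
A forest on 13 vertices with 1 component has exactly 12 edges, which matches — so no cycle.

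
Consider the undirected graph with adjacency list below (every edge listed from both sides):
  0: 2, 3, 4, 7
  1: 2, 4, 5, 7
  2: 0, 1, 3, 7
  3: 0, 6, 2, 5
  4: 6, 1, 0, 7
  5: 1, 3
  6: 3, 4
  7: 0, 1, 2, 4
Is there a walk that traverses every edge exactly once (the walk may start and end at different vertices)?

Degrees: 0:4, 1:4, 2:4, 3:4, 4:4, 5:2, 6:2, 7:4
Odd-degree vertices: none (0 total).
With 0 odd-degree vertices and all edges in one connected piece, an Eulerian trail exists.

Yes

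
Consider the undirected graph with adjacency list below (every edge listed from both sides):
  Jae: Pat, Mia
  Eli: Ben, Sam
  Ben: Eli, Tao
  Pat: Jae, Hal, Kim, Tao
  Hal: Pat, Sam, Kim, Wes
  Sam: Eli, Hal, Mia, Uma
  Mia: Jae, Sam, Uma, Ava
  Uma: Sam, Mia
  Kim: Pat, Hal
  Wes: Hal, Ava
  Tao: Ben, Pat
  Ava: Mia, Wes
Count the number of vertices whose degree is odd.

0

Degrees: Jae:2, Eli:2, Ben:2, Pat:4, Hal:4, Sam:4, Mia:4, Uma:2, Kim:2, Wes:2, Tao:2, Ava:2
Odd-degree vertices: none.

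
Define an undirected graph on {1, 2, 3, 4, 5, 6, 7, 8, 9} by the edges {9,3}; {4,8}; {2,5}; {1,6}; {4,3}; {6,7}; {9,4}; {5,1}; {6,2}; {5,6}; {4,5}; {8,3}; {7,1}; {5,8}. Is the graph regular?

Degrees: 1:3, 2:2, 3:3, 4:4, 5:5, 6:4, 7:2, 8:3, 9:2
Vertex 2 has degree 2 while 5 has degree 5, so the graph is not regular.

No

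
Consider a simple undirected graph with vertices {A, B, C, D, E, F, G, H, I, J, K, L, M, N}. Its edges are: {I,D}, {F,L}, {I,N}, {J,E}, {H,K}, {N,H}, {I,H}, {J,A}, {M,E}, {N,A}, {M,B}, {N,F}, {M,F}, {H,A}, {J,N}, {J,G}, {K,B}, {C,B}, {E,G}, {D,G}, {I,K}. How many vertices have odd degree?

Degrees: A:3, B:3, C:1, D:2, E:3, F:3, G:3, H:4, I:4, J:4, K:3, L:1, M:3, N:5
Odd-degree vertices: A, B, C, E, F, G, K, L, M, N.

10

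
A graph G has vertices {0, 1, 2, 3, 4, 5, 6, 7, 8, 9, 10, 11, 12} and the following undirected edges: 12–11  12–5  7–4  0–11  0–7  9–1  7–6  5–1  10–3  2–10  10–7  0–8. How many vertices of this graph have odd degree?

Degrees: 0:3, 1:2, 2:1, 3:1, 4:1, 5:2, 6:1, 7:4, 8:1, 9:1, 10:3, 11:2, 12:2
Odd-degree vertices: 0, 2, 3, 4, 6, 8, 9, 10.

8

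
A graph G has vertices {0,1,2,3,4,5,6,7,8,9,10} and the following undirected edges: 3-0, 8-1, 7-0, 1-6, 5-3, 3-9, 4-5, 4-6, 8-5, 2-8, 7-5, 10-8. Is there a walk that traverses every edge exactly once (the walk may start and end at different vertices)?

No

Degrees: 0:2, 1:2, 2:1, 3:3, 4:2, 5:4, 6:2, 7:2, 8:4, 9:1, 10:1
Odd-degree vertices: 2, 3, 9, 10 (4 total).
An Eulerian trail requires 0 or 2 odd-degree vertices; here there are 4.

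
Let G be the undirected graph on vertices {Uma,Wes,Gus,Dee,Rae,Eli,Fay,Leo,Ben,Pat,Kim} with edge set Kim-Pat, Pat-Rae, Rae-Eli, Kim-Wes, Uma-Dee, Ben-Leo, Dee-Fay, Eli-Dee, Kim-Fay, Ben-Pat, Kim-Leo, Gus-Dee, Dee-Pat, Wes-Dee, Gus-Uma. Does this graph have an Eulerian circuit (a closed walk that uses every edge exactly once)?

Yes

Degrees: Uma:2, Wes:2, Gus:2, Dee:6, Rae:2, Eli:2, Fay:2, Leo:2, Ben:2, Pat:4, Kim:4
All degrees are even and the non-isolated vertices are connected — an Eulerian circuit exists.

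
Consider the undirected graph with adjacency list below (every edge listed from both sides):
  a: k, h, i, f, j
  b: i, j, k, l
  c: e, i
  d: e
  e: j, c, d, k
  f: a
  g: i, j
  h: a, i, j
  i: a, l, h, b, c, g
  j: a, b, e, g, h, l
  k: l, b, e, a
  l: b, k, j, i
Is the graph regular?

Degrees: a:5, b:4, c:2, d:1, e:4, f:1, g:2, h:3, i:6, j:6, k:4, l:4
Degrees are not all equal (e.g. deg(d)=1 but deg(i)=6); not regular.

No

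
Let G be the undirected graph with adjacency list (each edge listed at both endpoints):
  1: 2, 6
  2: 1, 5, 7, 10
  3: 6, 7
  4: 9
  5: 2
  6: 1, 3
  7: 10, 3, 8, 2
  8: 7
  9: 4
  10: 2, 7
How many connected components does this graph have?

Component: {4, 9}
Component: {1, 2, 3, 5, 6, 7, 8, 10}

2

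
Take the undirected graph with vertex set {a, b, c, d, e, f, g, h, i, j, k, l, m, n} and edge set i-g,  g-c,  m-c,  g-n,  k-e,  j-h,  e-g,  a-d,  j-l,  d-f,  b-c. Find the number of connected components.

Component: {a, d, f}
Component: {h, j, l}
Component: {b, c, e, g, i, k, m, n}

3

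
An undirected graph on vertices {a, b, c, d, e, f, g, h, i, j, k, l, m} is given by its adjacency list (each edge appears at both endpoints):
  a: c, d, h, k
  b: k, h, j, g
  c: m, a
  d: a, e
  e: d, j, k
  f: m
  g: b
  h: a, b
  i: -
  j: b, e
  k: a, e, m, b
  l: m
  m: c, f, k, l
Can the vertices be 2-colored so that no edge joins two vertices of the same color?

Yes

Partition the vertices as {c, d, f, g, h, i, j, k, l} vs {a, b, e, m}. Each listed edge has one endpoint in each part, so the graph is bipartite.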